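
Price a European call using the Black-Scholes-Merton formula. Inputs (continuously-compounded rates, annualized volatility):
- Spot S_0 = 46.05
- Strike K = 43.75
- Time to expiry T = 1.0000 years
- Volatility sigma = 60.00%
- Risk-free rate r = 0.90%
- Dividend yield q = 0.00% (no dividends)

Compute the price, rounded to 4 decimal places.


d1 = (ln(S/K) + (r - q + 0.5*sigma^2) * T) / (sigma * sqrt(T)) = 0.40039358
d2 = d1 - sigma * sqrt(T) = -0.19960642
exp(-rT) = 0.99104038; exp(-qT) = 1.00000000
C = S_0 * exp(-qT) * N(d1) - K * exp(-rT) * N(d2)
N(d1) = 0.65556668; N(d2) = 0.42089420
C = 46.0500 * 1.00000000 * 0.65556668 - 43.7500 * 0.99104038 * 0.42089420 = 11.9397

Answer: Price = 11.9397


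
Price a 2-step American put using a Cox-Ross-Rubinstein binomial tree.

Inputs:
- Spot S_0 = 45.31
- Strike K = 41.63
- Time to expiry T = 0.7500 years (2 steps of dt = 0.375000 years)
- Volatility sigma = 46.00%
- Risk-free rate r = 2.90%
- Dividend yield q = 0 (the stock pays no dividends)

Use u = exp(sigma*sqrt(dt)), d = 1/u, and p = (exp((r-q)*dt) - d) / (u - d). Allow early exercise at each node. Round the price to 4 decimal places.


Answer: Price = V(0,0) = 4.7011

Derivation:
dt = T/N = 0.375000
u = exp(sigma*sqrt(dt)) = 1.325370; d = 1/u = 0.754507
p = (exp((r-q)*dt) - d) / (u - d) = 0.449193
Discount per step: exp(-r*dt) = 0.989184
Stock lattice S(k, i) with i counting down-moves:
  k=0: S(0,0) = 45.3100
  k=1: S(1,0) = 60.0525; S(1,1) = 34.1867
  k=2: S(2,0) = 79.5917; S(2,1) = 45.3100; S(2,2) = 25.7941
Terminal payoffs V(N, i) = max(K - S_T, 0):
  V(2,0) = 0.000000; V(2,1) = 0.000000; V(2,2) = 15.835917
Backward induction: V(k, i) = exp(-r*dt) * [p * V(k+1, i) + (1-p) * V(k+1, i+1)]; then take max(V_cont, immediate exercise) for American.
  V(1,0) = exp(-r*dt) * [p*0.000000 + (1-p)*0.000000] = 0.000000; exercise = 0.000000; V(1,0) = max -> 0.000000
  V(1,1) = exp(-r*dt) * [p*0.000000 + (1-p)*15.835917] = 8.628187; exercise = 7.443308; V(1,1) = max -> 8.628187
  V(0,0) = exp(-r*dt) * [p*0.000000 + (1-p)*8.628187] = 4.701060; exercise = 0.000000; V(0,0) = max -> 4.701060


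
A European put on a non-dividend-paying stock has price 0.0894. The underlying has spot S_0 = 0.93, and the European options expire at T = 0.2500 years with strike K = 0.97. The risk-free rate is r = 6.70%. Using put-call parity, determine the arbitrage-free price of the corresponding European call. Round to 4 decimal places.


Put-call parity: C - P = S_0 * exp(-qT) - K * exp(-rT).
S_0 * exp(-qT) = 0.9300 * 1.00000000 = 0.93000000
K * exp(-rT) = 0.9700 * 0.98338950 = 0.95388782
C = P + S*exp(-qT) - K*exp(-rT)
C = 0.0894 + 0.93000000 - 0.95388782 = 0.0655

Answer: Call price = 0.0655


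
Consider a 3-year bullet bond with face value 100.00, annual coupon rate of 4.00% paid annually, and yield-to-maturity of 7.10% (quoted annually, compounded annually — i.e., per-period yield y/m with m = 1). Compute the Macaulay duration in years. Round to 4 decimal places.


Answer: Macaulay duration = 2.8807 years

Derivation:
Coupon per period c = face * coupon_rate / m = 4.000000
Periods per year m = 1; per-period yield y/m = 0.071000
Number of cashflows N = 3
Cashflows (t years, CF_t, discount factor 1/(1+y/m)^(m*t), PV):
  t = 1.0000: CF_t = 4.000000, DF = 0.933707, PV = 3.734827
  t = 2.0000: CF_t = 4.000000, DF = 0.871808, PV = 3.487234
  t = 3.0000: CF_t = 104.000000, DF = 0.814013, PV = 84.657400
Price P = sum_t PV_t = 91.879461
Macaulay numerator sum_t t * PV_t:
  t * PV_t at t = 1.0000: 3.734827
  t * PV_t at t = 2.0000: 6.974467
  t * PV_t at t = 3.0000: 253.972200
Macaulay duration D = (sum_t t * PV_t) / P = 264.681495 / 91.879461 = 2.880747


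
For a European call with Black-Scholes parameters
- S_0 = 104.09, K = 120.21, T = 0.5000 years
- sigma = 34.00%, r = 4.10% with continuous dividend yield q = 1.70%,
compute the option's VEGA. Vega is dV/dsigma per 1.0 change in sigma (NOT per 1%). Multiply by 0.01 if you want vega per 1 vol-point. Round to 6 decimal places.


Answer: Vega = 26.557711

Derivation:
d1 = -0.4287741779; d2 = -0.6691904835
phi(d1) = 0.3639050922; exp(-qT) = 0.9915360229; exp(-rT) = 0.9797086965
Vega = S * exp(-qT) * phi(d1) * sqrt(T) = 104.0900 * 0.9915360229 * 0.3639050922 * 0.7071067812 = 26.557711


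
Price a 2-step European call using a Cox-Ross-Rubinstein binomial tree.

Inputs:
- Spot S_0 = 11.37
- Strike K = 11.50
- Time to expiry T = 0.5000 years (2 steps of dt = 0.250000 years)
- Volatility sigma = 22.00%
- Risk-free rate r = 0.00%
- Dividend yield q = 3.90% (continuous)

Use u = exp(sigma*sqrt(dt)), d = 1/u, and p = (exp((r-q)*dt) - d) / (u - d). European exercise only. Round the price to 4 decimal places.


Answer: Price = V(0,0) = 0.4899

Derivation:
dt = T/N = 0.250000
u = exp(sigma*sqrt(dt)) = 1.116278; d = 1/u = 0.895834
p = (exp((r-q)*dt) - d) / (u - d) = 0.428514
Discount per step: exp(-r*dt) = 1.000000
Stock lattice S(k, i) with i counting down-moves:
  k=0: S(0,0) = 11.3700
  k=1: S(1,0) = 12.6921; S(1,1) = 10.1856
  k=2: S(2,0) = 14.1679; S(2,1) = 11.3700; S(2,2) = 9.1246
Terminal payoffs V(N, i) = max(S_T - K, 0):
  V(2,0) = 2.667892; V(2,1) = 0.000000; V(2,2) = 0.000000
Backward induction: V(k, i) = exp(-r*dt) * [p * V(k+1, i) + (1-p) * V(k+1, i+1)].
  V(1,0) = exp(-r*dt) * [p*2.667892 + (1-p)*0.000000] = 1.143228
  V(1,1) = exp(-r*dt) * [p*0.000000 + (1-p)*0.000000] = 0.000000
  V(0,0) = exp(-r*dt) * [p*1.143228 + (1-p)*0.000000] = 0.489889


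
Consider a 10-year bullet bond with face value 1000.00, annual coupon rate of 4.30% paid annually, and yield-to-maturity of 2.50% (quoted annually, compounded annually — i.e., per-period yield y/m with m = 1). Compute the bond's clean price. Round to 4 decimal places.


Answer: Price = 1157.5372

Derivation:
Coupon per period c = face * coupon_rate / m = 43.000000
Periods per year m = 1; per-period yield y/m = 0.025000
Number of cashflows N = 10
Cashflows (t years, CF_t, discount factor 1/(1+y/m)^(m*t), PV):
  t = 1.0000: CF_t = 43.000000, DF = 0.975610, PV = 41.951220
  t = 2.0000: CF_t = 43.000000, DF = 0.951814, PV = 40.928019
  t = 3.0000: CF_t = 43.000000, DF = 0.928599, PV = 39.929775
  t = 4.0000: CF_t = 43.000000, DF = 0.905951, PV = 38.955878
  t = 5.0000: CF_t = 43.000000, DF = 0.883854, PV = 38.005734
  t = 6.0000: CF_t = 43.000000, DF = 0.862297, PV = 37.078765
  t = 7.0000: CF_t = 43.000000, DF = 0.841265, PV = 36.174405
  t = 8.0000: CF_t = 43.000000, DF = 0.820747, PV = 35.292103
  t = 9.0000: CF_t = 43.000000, DF = 0.800728, PV = 34.431320
  t = 10.0000: CF_t = 1043.000000, DF = 0.781198, PV = 814.789933
Price P = sum_t PV_t = 1157.537151


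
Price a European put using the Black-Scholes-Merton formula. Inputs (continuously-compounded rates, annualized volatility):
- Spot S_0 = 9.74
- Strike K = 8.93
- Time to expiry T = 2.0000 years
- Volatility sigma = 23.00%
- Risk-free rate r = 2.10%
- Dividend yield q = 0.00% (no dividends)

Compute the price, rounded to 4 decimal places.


Answer: Price = 0.6842

Derivation:
d1 = (ln(S/K) + (r - q + 0.5*sigma^2) * T) / (sigma * sqrt(T)) = 0.55869036
d2 = d1 - sigma * sqrt(T) = 0.23342124
exp(-rT) = 0.95886978; exp(-qT) = 1.00000000
P = K * exp(-rT) * N(-d2) - S_0 * exp(-qT) * N(-d1)
N(-d1) = 0.28818653; N(-d2) = 0.40771716
P = 8.9300 * 0.95886978 * 0.40771716 - 9.7400 * 1.00000000 * 0.28818653 = 0.6842


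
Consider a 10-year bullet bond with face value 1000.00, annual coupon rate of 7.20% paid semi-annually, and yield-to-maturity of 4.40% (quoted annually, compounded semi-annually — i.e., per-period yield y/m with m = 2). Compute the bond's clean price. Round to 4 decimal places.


Coupon per period c = face * coupon_rate / m = 36.000000
Periods per year m = 2; per-period yield y/m = 0.022000
Number of cashflows N = 20
Cashflows (t years, CF_t, discount factor 1/(1+y/m)^(m*t), PV):
  t = 0.5000: CF_t = 36.000000, DF = 0.978474, PV = 35.225049
  t = 1.0000: CF_t = 36.000000, DF = 0.957411, PV = 34.466780
  t = 1.5000: CF_t = 36.000000, DF = 0.936801, PV = 33.724833
  t = 2.0000: CF_t = 36.000000, DF = 0.916635, PV = 32.998859
  t = 2.5000: CF_t = 36.000000, DF = 0.896903, PV = 32.288511
  t = 3.0000: CF_t = 36.000000, DF = 0.877596, PV = 31.593455
  t = 3.5000: CF_t = 36.000000, DF = 0.858704, PV = 30.913361
  t = 4.0000: CF_t = 36.000000, DF = 0.840220, PV = 30.247907
  t = 4.5000: CF_t = 36.000000, DF = 0.822133, PV = 29.596778
  t = 5.0000: CF_t = 36.000000, DF = 0.804435, PV = 28.959666
  t = 5.5000: CF_t = 36.000000, DF = 0.787119, PV = 28.336268
  t = 6.0000: CF_t = 36.000000, DF = 0.770175, PV = 27.726289
  t = 6.5000: CF_t = 36.000000, DF = 0.753596, PV = 27.129442
  t = 7.0000: CF_t = 36.000000, DF = 0.737373, PV = 26.545442
  t = 7.5000: CF_t = 36.000000, DF = 0.721500, PV = 25.974014
  t = 8.0000: CF_t = 36.000000, DF = 0.705969, PV = 25.414886
  t = 8.5000: CF_t = 36.000000, DF = 0.690772, PV = 24.867795
  t = 9.0000: CF_t = 36.000000, DF = 0.675902, PV = 24.332480
  t = 9.5000: CF_t = 36.000000, DF = 0.661352, PV = 23.808689
  t = 10.0000: CF_t = 1036.000000, DF = 0.647116, PV = 670.412093
Price P = sum_t PV_t = 1224.562597

Answer: Price = 1224.5626


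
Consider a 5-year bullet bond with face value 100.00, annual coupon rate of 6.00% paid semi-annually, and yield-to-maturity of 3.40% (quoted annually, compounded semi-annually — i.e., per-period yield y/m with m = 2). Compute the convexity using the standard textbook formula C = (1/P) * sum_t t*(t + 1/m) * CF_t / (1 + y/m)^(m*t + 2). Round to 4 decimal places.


Coupon per period c = face * coupon_rate / m = 3.000000
Periods per year m = 2; per-period yield y/m = 0.017000
Number of cashflows N = 10
Cashflows (t years, CF_t, discount factor 1/(1+y/m)^(m*t), PV):
  t = 0.5000: CF_t = 3.000000, DF = 0.983284, PV = 2.949853
  t = 1.0000: CF_t = 3.000000, DF = 0.966848, PV = 2.900543
  t = 1.5000: CF_t = 3.000000, DF = 0.950686, PV = 2.852058
  t = 2.0000: CF_t = 3.000000, DF = 0.934795, PV = 2.804384
  t = 2.5000: CF_t = 3.000000, DF = 0.919169, PV = 2.757506
  t = 3.0000: CF_t = 3.000000, DF = 0.903804, PV = 2.711412
  t = 3.5000: CF_t = 3.000000, DF = 0.888696, PV = 2.666089
  t = 4.0000: CF_t = 3.000000, DF = 0.873841, PV = 2.621523
  t = 4.5000: CF_t = 3.000000, DF = 0.859234, PV = 2.577702
  t = 5.0000: CF_t = 103.000000, DF = 0.844871, PV = 87.021727
Price P = sum_t PV_t = 111.862796
Convexity numerator sum_t t*(t + 1/m) * CF_t / (1+y/m)^(m*t + 2):
  t = 0.5000: term = 1.426029
  t = 1.0000: term = 4.206576
  t = 1.5000: term = 8.272518
  t = 2.0000: term = 13.557061
  t = 2.5000: term = 19.995665
  t = 3.0000: term = 27.525989
  t = 3.5000: term = 36.087825
  t = 4.0000: term = 45.623041
  t = 4.5000: term = 56.075518
  t = 5.0000: term = 2313.760931
Convexity = (1/P) * sum = 2526.531152 / 111.862796 = 22.585983

Answer: Convexity = 22.5860


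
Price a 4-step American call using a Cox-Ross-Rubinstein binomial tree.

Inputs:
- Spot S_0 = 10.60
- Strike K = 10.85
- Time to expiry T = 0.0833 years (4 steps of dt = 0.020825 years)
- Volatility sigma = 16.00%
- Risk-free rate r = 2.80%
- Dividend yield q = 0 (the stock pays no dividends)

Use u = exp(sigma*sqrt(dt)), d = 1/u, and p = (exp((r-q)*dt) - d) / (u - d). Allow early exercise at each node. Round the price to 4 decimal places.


Answer: Price = V(0,0) = 0.1154

Derivation:
dt = T/N = 0.020825
u = exp(sigma*sqrt(dt)) = 1.023358; d = 1/u = 0.977175
p = (exp((r-q)*dt) - d) / (u - d) = 0.506857
Discount per step: exp(-r*dt) = 0.999417
Stock lattice S(k, i) with i counting down-moves:
  k=0: S(0,0) = 10.6000
  k=1: S(1,0) = 10.8476; S(1,1) = 10.3581
  k=2: S(2,0) = 11.1010; S(2,1) = 10.6000; S(2,2) = 10.1216
  k=3: S(3,0) = 11.3603; S(3,1) = 10.8476; S(3,2) = 10.3581; S(3,3) = 9.8906
  k=4: S(4,0) = 11.6256; S(4,1) = 11.1010; S(4,2) = 10.6000; S(4,3) = 10.1216; S(4,4) = 9.6649
Terminal payoffs V(N, i) = max(S_T - K, 0):
  V(4,0) = 0.775623; V(4,1) = 0.250973; V(4,2) = 0.000000; V(4,3) = 0.000000; V(4,4) = 0.000000
Backward induction: V(k, i) = exp(-r*dt) * [p * V(k+1, i) + (1-p) * V(k+1, i+1)]; then take max(V_cont, immediate exercise) for American.
  V(3,0) = exp(-r*dt) * [p*0.775623 + (1-p)*0.250973] = 0.516595; exercise = 0.510270; V(3,0) = max -> 0.516595
  V(3,1) = exp(-r*dt) * [p*0.250973 + (1-p)*0.000000] = 0.127134; exercise = 0.000000; V(3,1) = max -> 0.127134
  V(3,2) = exp(-r*dt) * [p*0.000000 + (1-p)*0.000000] = 0.000000; exercise = 0.000000; V(3,2) = max -> 0.000000
  V(3,3) = exp(-r*dt) * [p*0.000000 + (1-p)*0.000000] = 0.000000; exercise = 0.000000; V(3,3) = max -> 0.000000
  V(2,0) = exp(-r*dt) * [p*0.516595 + (1-p)*0.127134] = 0.324346; exercise = 0.250973; V(2,0) = max -> 0.324346
  V(2,1) = exp(-r*dt) * [p*0.127134 + (1-p)*0.000000] = 0.064401; exercise = 0.000000; V(2,1) = max -> 0.064401
  V(2,2) = exp(-r*dt) * [p*0.000000 + (1-p)*0.000000] = 0.000000; exercise = 0.000000; V(2,2) = max -> 0.000000
  V(1,0) = exp(-r*dt) * [p*0.324346 + (1-p)*0.064401] = 0.196042; exercise = 0.000000; V(1,0) = max -> 0.196042
  V(1,1) = exp(-r*dt) * [p*0.064401 + (1-p)*0.000000] = 0.032623; exercise = 0.000000; V(1,1) = max -> 0.032623
  V(0,0) = exp(-r*dt) * [p*0.196042 + (1-p)*0.032623] = 0.115386; exercise = 0.000000; V(0,0) = max -> 0.115386


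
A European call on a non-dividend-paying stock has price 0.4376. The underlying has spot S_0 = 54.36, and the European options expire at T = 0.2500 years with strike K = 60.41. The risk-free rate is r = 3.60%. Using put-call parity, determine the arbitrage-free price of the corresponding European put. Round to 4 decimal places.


Put-call parity: C - P = S_0 * exp(-qT) - K * exp(-rT).
S_0 * exp(-qT) = 54.3600 * 1.00000000 = 54.36000000
K * exp(-rT) = 60.4100 * 0.99104038 = 59.86874928
P = C - S*exp(-qT) + K*exp(-rT)
P = 0.4376 - 54.36000000 + 59.86874928 = 5.9463

Answer: Put price = 5.9463


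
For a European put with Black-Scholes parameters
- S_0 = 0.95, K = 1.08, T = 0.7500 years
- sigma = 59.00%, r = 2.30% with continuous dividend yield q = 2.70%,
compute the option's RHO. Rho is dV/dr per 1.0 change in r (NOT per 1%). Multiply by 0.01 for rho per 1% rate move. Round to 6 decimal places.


Answer: Rho = -0.553959

Derivation:
d1 = -0.0014029328; d2 = -0.5123579211
phi(d1) = 0.3989418878; exp(-qT) = 0.9799536543; exp(-rT) = 0.9828979294
N(-d2) = 0.6957997325
Rho = -K*T*exp(-rT)*N(-d2) = -1.0800 * 0.7500 * 0.9828979294 * 0.6957997325 = -0.553959


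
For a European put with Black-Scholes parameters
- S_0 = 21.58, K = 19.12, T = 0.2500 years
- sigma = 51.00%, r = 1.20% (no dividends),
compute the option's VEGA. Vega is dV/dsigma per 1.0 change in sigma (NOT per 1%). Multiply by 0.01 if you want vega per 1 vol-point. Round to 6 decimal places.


Answer: Vega = 3.565287

Derivation:
d1 = 0.6139002047; d2 = 0.3589002047
phi(d1) = 0.3304251026; exp(-qT) = 1.0000000000; exp(-rT) = 0.9970044955
Vega = S * exp(-qT) * phi(d1) * sqrt(T) = 21.5800 * 1.0000000000 * 0.3304251026 * 0.5000000000 = 3.565287


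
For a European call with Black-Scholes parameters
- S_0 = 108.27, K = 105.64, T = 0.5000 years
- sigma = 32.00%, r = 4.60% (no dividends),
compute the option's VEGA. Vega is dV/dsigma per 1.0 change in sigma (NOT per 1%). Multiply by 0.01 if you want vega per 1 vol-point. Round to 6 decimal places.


Answer: Vega = 28.985690

Derivation:
d1 = 0.3234616656; d2 = 0.0971874956
phi(d1) = 0.3786086255; exp(-qT) = 1.0000000000; exp(-rT) = 0.9772624838
Vega = S * exp(-qT) * phi(d1) * sqrt(T) = 108.2700 * 1.0000000000 * 0.3786086255 * 0.7071067812 = 28.985690


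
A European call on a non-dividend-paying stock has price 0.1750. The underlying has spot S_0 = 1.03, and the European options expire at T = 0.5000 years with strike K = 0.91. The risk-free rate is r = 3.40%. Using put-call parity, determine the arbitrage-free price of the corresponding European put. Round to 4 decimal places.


Answer: Put price = 0.0397

Derivation:
Put-call parity: C - P = S_0 * exp(-qT) - K * exp(-rT).
S_0 * exp(-qT) = 1.0300 * 1.00000000 = 1.03000000
K * exp(-rT) = 0.9100 * 0.98314368 = 0.89466075
P = C - S*exp(-qT) + K*exp(-rT)
P = 0.1750 - 1.03000000 + 0.89466075 = 0.0397


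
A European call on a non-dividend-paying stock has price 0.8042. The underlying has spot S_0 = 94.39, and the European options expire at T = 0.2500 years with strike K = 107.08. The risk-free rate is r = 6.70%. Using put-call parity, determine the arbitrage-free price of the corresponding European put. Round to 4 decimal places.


Answer: Put price = 11.7155

Derivation:
Put-call parity: C - P = S_0 * exp(-qT) - K * exp(-rT).
S_0 * exp(-qT) = 94.3900 * 1.00000000 = 94.39000000
K * exp(-rT) = 107.0800 * 0.98338950 = 105.30134780
P = C - S*exp(-qT) + K*exp(-rT)
P = 0.8042 - 94.39000000 + 105.30134780 = 11.7155


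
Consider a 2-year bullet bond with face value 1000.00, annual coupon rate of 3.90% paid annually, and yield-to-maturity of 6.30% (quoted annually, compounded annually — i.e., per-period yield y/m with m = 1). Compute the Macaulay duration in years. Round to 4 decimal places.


Answer: Macaulay duration = 1.9616 years

Derivation:
Coupon per period c = face * coupon_rate / m = 39.000000
Periods per year m = 1; per-period yield y/m = 0.063000
Number of cashflows N = 2
Cashflows (t years, CF_t, discount factor 1/(1+y/m)^(m*t), PV):
  t = 1.0000: CF_t = 39.000000, DF = 0.940734, PV = 36.688617
  t = 2.0000: CF_t = 1039.000000, DF = 0.884980, PV = 919.494252
Price P = sum_t PV_t = 956.182869
Macaulay numerator sum_t t * PV_t:
  t * PV_t at t = 1.0000: 36.688617
  t * PV_t at t = 2.0000: 1838.988503
Macaulay duration D = (sum_t t * PV_t) / P = 1875.677120 / 956.182869 = 1.961630


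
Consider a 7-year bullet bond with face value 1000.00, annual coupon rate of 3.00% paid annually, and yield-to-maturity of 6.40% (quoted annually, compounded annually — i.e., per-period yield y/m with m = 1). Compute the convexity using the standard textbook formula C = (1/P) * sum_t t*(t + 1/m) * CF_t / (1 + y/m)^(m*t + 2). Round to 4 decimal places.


Answer: Convexity = 43.3288

Derivation:
Coupon per period c = face * coupon_rate / m = 30.000000
Periods per year m = 1; per-period yield y/m = 0.064000
Number of cashflows N = 7
Cashflows (t years, CF_t, discount factor 1/(1+y/m)^(m*t), PV):
  t = 1.0000: CF_t = 30.000000, DF = 0.939850, PV = 28.195489
  t = 2.0000: CF_t = 30.000000, DF = 0.883317, PV = 26.499519
  t = 3.0000: CF_t = 30.000000, DF = 0.830185, PV = 24.905563
  t = 4.0000: CF_t = 30.000000, DF = 0.780249, PV = 23.407484
  t = 5.0000: CF_t = 30.000000, DF = 0.733317, PV = 21.999515
  t = 6.0000: CF_t = 30.000000, DF = 0.689208, PV = 20.676236
  t = 7.0000: CF_t = 1030.000000, DF = 0.647752, PV = 667.184317
Price P = sum_t PV_t = 812.868125
Convexity numerator sum_t t*(t + 1/m) * CF_t / (1+y/m)^(m*t + 2):
  t = 1.0000: term = 49.811127
  t = 2.0000: term = 140.444906
  t = 3.0000: term = 263.994185
  t = 4.0000: term = 413.524726
  t = 5.0000: term = 582.976588
  t = 6.0000: term = 767.074457
  t = 7.0000: term = 33002.785754
Convexity = (1/P) * sum = 35220.611744 / 812.868125 = 43.328814


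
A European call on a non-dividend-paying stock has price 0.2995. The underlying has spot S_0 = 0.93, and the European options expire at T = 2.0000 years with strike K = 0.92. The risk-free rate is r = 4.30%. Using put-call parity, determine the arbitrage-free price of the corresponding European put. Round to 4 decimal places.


Answer: Put price = 0.2137

Derivation:
Put-call parity: C - P = S_0 * exp(-qT) - K * exp(-rT).
S_0 * exp(-qT) = 0.9300 * 1.00000000 = 0.93000000
K * exp(-rT) = 0.9200 * 0.91759423 = 0.84418669
P = C - S*exp(-qT) + K*exp(-rT)
P = 0.2995 - 0.93000000 + 0.84418669 = 0.2137


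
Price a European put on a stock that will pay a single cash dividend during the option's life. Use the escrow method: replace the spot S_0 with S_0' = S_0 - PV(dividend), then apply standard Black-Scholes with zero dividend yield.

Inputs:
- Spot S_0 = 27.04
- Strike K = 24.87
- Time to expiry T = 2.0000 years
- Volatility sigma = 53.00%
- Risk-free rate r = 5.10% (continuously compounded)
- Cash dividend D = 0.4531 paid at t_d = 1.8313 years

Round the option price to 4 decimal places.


Answer: Price = 5.2613

Derivation:
PV(D) = D * exp(-r * t_d) = 0.4531 * 0.91083247 = 0.41269819
S_0' = S_0 - PV(D) = 27.0400 - 0.41269819 = 26.62730181
d1 = (ln(S_0'/K) + (r + sigma^2/2)*T) / (sigma*sqrt(T)) = 0.60194108
d2 = d1 - sigma*sqrt(T) = -0.14759211
exp(-rT) = 0.90302955
N(-d1) = 0.27360668; N(-d2) = 0.55866766
P = K * exp(-rT) * N(-d2) - S_0' * N(-d1) = 24.8700 * 0.90302955 * 0.55866766 - 26.62730181 * 0.27360668 = 5.2613


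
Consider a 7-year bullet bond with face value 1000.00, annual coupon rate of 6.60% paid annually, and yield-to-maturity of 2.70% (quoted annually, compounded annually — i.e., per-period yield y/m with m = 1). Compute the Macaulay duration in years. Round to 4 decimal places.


Answer: Macaulay duration = 5.9629 years

Derivation:
Coupon per period c = face * coupon_rate / m = 66.000000
Periods per year m = 1; per-period yield y/m = 0.027000
Number of cashflows N = 7
Cashflows (t years, CF_t, discount factor 1/(1+y/m)^(m*t), PV):
  t = 1.0000: CF_t = 66.000000, DF = 0.973710, PV = 64.264849
  t = 2.0000: CF_t = 66.000000, DF = 0.948111, PV = 62.575316
  t = 3.0000: CF_t = 66.000000, DF = 0.923185, PV = 60.930200
  t = 4.0000: CF_t = 66.000000, DF = 0.898914, PV = 59.328335
  t = 5.0000: CF_t = 66.000000, DF = 0.875282, PV = 57.768583
  t = 6.0000: CF_t = 66.000000, DF = 0.852270, PV = 56.249838
  t = 7.0000: CF_t = 1066.000000, DF = 0.829864, PV = 884.634962
Price P = sum_t PV_t = 1245.752083
Macaulay numerator sum_t t * PV_t:
  t * PV_t at t = 1.0000: 64.264849
  t * PV_t at t = 2.0000: 125.150631
  t * PV_t at t = 3.0000: 182.790600
  t * PV_t at t = 4.0000: 237.313340
  t * PV_t at t = 5.0000: 288.842917
  t * PV_t at t = 6.0000: 337.499026
  t * PV_t at t = 7.0000: 6192.444737
Macaulay duration D = (sum_t t * PV_t) / P = 7428.306101 / 1245.752083 = 5.962909


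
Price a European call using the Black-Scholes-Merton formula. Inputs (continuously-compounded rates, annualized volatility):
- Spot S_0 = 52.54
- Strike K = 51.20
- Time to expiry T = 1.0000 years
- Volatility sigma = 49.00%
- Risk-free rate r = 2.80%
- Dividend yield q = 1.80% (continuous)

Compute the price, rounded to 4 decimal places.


d1 = (ln(S/K) + (r - q + 0.5*sigma^2) * T) / (sigma * sqrt(T)) = 0.31813317
d2 = d1 - sigma * sqrt(T) = -0.17186683
exp(-rT) = 0.97238837; exp(-qT) = 0.98216103
C = S_0 * exp(-qT) * N(d1) - K * exp(-rT) * N(d2)
N(d1) = 0.62480804; N(d2) = 0.43177111
C = 52.5400 * 0.98216103 * 0.62480804 - 51.2000 * 0.97238837 * 0.43177111 = 10.7455

Answer: Price = 10.7455


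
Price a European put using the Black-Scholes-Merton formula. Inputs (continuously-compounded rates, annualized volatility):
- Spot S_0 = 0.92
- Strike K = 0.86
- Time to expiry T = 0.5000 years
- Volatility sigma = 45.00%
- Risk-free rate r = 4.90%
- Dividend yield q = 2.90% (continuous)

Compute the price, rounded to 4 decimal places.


Answer: Price = 0.0798

Derivation:
d1 = (ln(S/K) + (r - q + 0.5*sigma^2) * T) / (sigma * sqrt(T)) = 0.40247349
d2 = d1 - sigma * sqrt(T) = 0.08427544
exp(-rT) = 0.97579769; exp(-qT) = 0.98560462
P = K * exp(-rT) * N(-d2) - S_0 * exp(-qT) * N(-d1)
N(-d1) = 0.34366780; N(-d2) = 0.46641872
P = 0.8600 * 0.97579769 * 0.46641872 - 0.9200 * 0.98560462 * 0.34366780 = 0.0798


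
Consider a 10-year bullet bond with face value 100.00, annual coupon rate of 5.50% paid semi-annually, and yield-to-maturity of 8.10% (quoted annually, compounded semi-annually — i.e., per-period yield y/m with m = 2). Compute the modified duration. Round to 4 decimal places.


Coupon per period c = face * coupon_rate / m = 2.750000
Periods per year m = 2; per-period yield y/m = 0.040500
Number of cashflows N = 20
Cashflows (t years, CF_t, discount factor 1/(1+y/m)^(m*t), PV):
  t = 0.5000: CF_t = 2.750000, DF = 0.961076, PV = 2.642960
  t = 1.0000: CF_t = 2.750000, DF = 0.923668, PV = 2.540087
  t = 1.5000: CF_t = 2.750000, DF = 0.887715, PV = 2.441217
  t = 2.0000: CF_t = 2.750000, DF = 0.853162, PV = 2.346196
  t = 2.5000: CF_t = 2.750000, DF = 0.819954, PV = 2.254874
  t = 3.0000: CF_t = 2.750000, DF = 0.788039, PV = 2.167106
  t = 3.5000: CF_t = 2.750000, DF = 0.757365, PV = 2.082755
  t = 4.0000: CF_t = 2.750000, DF = 0.727886, PV = 2.001686
  t = 4.5000: CF_t = 2.750000, DF = 0.699554, PV = 1.923773
  t = 5.0000: CF_t = 2.750000, DF = 0.672325, PV = 1.848893
  t = 5.5000: CF_t = 2.750000, DF = 0.646156, PV = 1.776928
  t = 6.0000: CF_t = 2.750000, DF = 0.621005, PV = 1.707763
  t = 6.5000: CF_t = 2.750000, DF = 0.596833, PV = 1.641291
  t = 7.0000: CF_t = 2.750000, DF = 0.573602, PV = 1.577406
  t = 7.5000: CF_t = 2.750000, DF = 0.551276, PV = 1.516008
  t = 8.0000: CF_t = 2.750000, DF = 0.529818, PV = 1.456999
  t = 8.5000: CF_t = 2.750000, DF = 0.509196, PV = 1.400288
  t = 9.0000: CF_t = 2.750000, DF = 0.489376, PV = 1.345783
  t = 9.5000: CF_t = 2.750000, DF = 0.470328, PV = 1.293401
  t = 10.0000: CF_t = 102.750000, DF = 0.452021, PV = 46.445125
Price P = sum_t PV_t = 82.410541
First compute Macaulay numerator sum_t t * PV_t:
  t * PV_t at t = 0.5000: 1.321480
  t * PV_t at t = 1.0000: 2.540087
  t * PV_t at t = 1.5000: 3.661826
  t * PV_t at t = 2.0000: 4.692393
  t * PV_t at t = 2.5000: 5.637185
  t * PV_t at t = 3.0000: 6.501318
  t * PV_t at t = 3.5000: 7.289641
  t * PV_t at t = 4.0000: 8.006745
  t * PV_t at t = 4.5000: 8.656981
  t * PV_t at t = 5.0000: 9.244466
  t * PV_t at t = 5.5000: 9.773102
  t * PV_t at t = 6.0000: 10.246580
  t * PV_t at t = 6.5000: 10.668392
  t * PV_t at t = 7.0000: 11.041843
  t * PV_t at t = 7.5000: 11.370058
  t * PV_t at t = 8.0000: 11.655994
  t * PV_t at t = 8.5000: 11.902445
  t * PV_t at t = 9.0000: 12.112051
  t * PV_t at t = 9.5000: 12.287307
  t * PV_t at t = 10.0000: 464.451254
Macaulay duration D = 623.061147 / 82.410541 = 7.560455
Modified duration = D / (1 + y/m) = 7.560455 / (1 + 0.040500) = 7.266174

Answer: Modified duration = 7.2662


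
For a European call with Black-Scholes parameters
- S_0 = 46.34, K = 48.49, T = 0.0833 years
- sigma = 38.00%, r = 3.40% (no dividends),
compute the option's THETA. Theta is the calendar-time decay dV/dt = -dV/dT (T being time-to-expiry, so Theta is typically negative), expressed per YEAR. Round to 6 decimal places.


d1 = -0.3328538140; d2 = -0.4425284236
phi(d1) = 0.3774435100; exp(-qT) = 1.0000000000; exp(-rT) = 0.9971718069
Theta = -S*exp(-qT)*phi(d1)*sigma/(2*sqrt(T)) - r*K*exp(-rT)*N(d2) + q*S*exp(-qT)*N(d1)
N(d1) = 0.3696223172; N(d2) = 0.3290534334; sqrt(T) = 0.2886173938
Term 1 = -46.3400 * 1.0000000000 * 0.3774435100 * 0.3800 / (2 * 0.2886173938) = -11.5143411296
Term 2 = -0.0340 * 48.4900 * 0.9971718069 * 0.3290534334 = -0.5409629466
Term 3 = 0 (no dividend yield, q = 0)
Theta = -11.5143411296 + (-0.5409629466) + (0.0000000000) = -12.055304

Answer: Theta = -12.055304


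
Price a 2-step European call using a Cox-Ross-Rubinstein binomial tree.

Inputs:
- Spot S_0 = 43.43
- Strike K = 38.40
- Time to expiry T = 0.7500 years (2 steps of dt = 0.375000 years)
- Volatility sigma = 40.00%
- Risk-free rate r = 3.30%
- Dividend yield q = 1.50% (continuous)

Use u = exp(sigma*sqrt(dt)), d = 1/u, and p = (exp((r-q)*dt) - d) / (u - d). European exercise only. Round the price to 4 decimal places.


dt = T/N = 0.375000
u = exp(sigma*sqrt(dt)) = 1.277556; d = 1/u = 0.782744
p = (exp((r-q)*dt) - d) / (u - d) = 0.452755
Discount per step: exp(-r*dt) = 0.987701
Stock lattice S(k, i) with i counting down-moves:
  k=0: S(0,0) = 43.4300
  k=1: S(1,0) = 55.4843; S(1,1) = 33.9946
  k=2: S(2,0) = 70.8843; S(2,1) = 43.4300; S(2,2) = 26.6091
Terminal payoffs V(N, i) = max(S_T - K, 0):
  V(2,0) = 32.484259; V(2,1) = 5.030000; V(2,2) = 0.000000
Backward induction: V(k, i) = exp(-r*dt) * [p * V(k+1, i) + (1-p) * V(k+1, i+1)].
  V(1,0) = exp(-r*dt) * [p*32.484259 + (1-p)*5.030000] = 17.245311
  V(1,1) = exp(-r*dt) * [p*5.030000 + (1-p)*0.000000] = 2.249348
  V(0,0) = exp(-r*dt) * [p*17.245311 + (1-p)*2.249348] = 8.927676

Answer: Price = V(0,0) = 8.9277


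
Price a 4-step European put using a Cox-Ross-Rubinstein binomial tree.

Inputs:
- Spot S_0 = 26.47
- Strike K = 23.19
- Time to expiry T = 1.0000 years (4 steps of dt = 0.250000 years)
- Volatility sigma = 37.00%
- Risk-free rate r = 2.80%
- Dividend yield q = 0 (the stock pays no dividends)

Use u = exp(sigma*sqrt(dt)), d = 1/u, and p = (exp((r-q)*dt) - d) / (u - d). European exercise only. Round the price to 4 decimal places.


dt = T/N = 0.250000
u = exp(sigma*sqrt(dt)) = 1.203218; d = 1/u = 0.831104
p = (exp((r-q)*dt) - d) / (u - d) = 0.472759
Discount per step: exp(-r*dt) = 0.993024
Stock lattice S(k, i) with i counting down-moves:
  k=0: S(0,0) = 26.4700
  k=1: S(1,0) = 31.8492; S(1,1) = 21.9993
  k=2: S(2,0) = 38.3215; S(2,1) = 26.4700; S(2,2) = 18.2837
  k=3: S(3,0) = 46.1092; S(3,1) = 31.8492; S(3,2) = 21.9993; S(3,3) = 15.1957
  k=4: S(4,0) = 55.4794; S(4,1) = 38.3215; S(4,2) = 26.4700; S(4,3) = 18.2837; S(4,4) = 12.6292
Terminal payoffs V(N, i) = max(K - S_T, 0):
  V(4,0) = 0.000000; V(4,1) = 0.000000; V(4,2) = 0.000000; V(4,3) = 4.906262; V(4,4) = 10.560795
Backward induction: V(k, i) = exp(-r*dt) * [p * V(k+1, i) + (1-p) * V(k+1, i+1)].
  V(3,0) = exp(-r*dt) * [p*0.000000 + (1-p)*0.000000] = 0.000000
  V(3,1) = exp(-r*dt) * [p*0.000000 + (1-p)*0.000000] = 0.000000
  V(3,2) = exp(-r*dt) * [p*0.000000 + (1-p)*4.906262] = 2.568739
  V(3,3) = exp(-r*dt) * [p*4.906262 + (1-p)*10.560795] = 7.832544
  V(2,0) = exp(-r*dt) * [p*0.000000 + (1-p)*0.000000] = 0.000000
  V(2,1) = exp(-r*dt) * [p*0.000000 + (1-p)*2.568739] = 1.344897
  V(2,2) = exp(-r*dt) * [p*2.568739 + (1-p)*7.832544] = 5.306756
  V(1,0) = exp(-r*dt) * [p*0.000000 + (1-p)*1.344897] = 0.704139
  V(1,1) = exp(-r*dt) * [p*1.344897 + (1-p)*5.306756] = 3.409800
  V(0,0) = exp(-r*dt) * [p*0.704139 + (1-p)*3.409800] = 2.115812

Answer: Price = V(0,0) = 2.1158


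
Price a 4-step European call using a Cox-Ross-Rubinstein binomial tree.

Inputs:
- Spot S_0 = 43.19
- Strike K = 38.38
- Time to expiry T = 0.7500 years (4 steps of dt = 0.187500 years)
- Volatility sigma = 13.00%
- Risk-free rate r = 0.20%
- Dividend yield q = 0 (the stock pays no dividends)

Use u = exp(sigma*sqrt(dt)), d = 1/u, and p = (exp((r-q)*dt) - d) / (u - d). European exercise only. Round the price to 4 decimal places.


Answer: Price = V(0,0) = 5.1324

Derivation:
dt = T/N = 0.187500
u = exp(sigma*sqrt(dt)) = 1.057906; d = 1/u = 0.945263
p = (exp((r-q)*dt) - d) / (u - d) = 0.489261
Discount per step: exp(-r*dt) = 0.999625
Stock lattice S(k, i) with i counting down-moves:
  k=0: S(0,0) = 43.1900
  k=1: S(1,0) = 45.6910; S(1,1) = 40.8259
  k=2: S(2,0) = 48.3368; S(2,1) = 43.1900; S(2,2) = 38.5913
  k=3: S(3,0) = 51.1358; S(3,1) = 45.6910; S(3,2) = 40.8259; S(3,3) = 36.4789
  k=4: S(4,0) = 54.0968; S(4,1) = 48.3368; S(4,2) = 43.1900; S(4,3) = 38.5913; S(4,4) = 34.4822
Terminal payoffs V(N, i) = max(S_T - K, 0):
  V(4,0) = 15.716830; V(4,1) = 9.956757; V(4,2) = 4.810000; V(4,3) = 0.211255; V(4,4) = 0.000000
Backward induction: V(k, i) = exp(-r*dt) * [p * V(k+1, i) + (1-p) * V(k+1, i+1)].
  V(3,0) = exp(-r*dt) * [p*15.716830 + (1-p)*9.956757] = 12.770144
  V(3,1) = exp(-r*dt) * [p*9.956757 + (1-p)*4.810000] = 7.325358
  V(3,2) = exp(-r*dt) * [p*4.810000 + (1-p)*0.211255] = 2.460316
  V(3,3) = exp(-r*dt) * [p*0.211255 + (1-p)*0.000000] = 0.103320
  V(2,0) = exp(-r*dt) * [p*12.770144 + (1-p)*7.325358] = 9.985531
  V(2,1) = exp(-r*dt) * [p*7.325358 + (1-p)*2.460316] = 4.838774
  V(2,2) = exp(-r*dt) * [p*2.460316 + (1-p)*0.103320] = 1.256034
  V(1,0) = exp(-r*dt) * [p*9.985531 + (1-p)*4.838774] = 7.354121
  V(1,1) = exp(-r*dt) * [p*4.838774 + (1-p)*1.256034] = 3.007799
  V(0,0) = exp(-r*dt) * [p*7.354121 + (1-p)*3.007799] = 5.132358


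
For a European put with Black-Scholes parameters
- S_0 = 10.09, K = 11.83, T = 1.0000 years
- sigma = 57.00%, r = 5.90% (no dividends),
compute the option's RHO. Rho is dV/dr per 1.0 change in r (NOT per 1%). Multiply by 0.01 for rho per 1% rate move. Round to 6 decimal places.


d1 = 0.1093967656; d2 = -0.4606032344
phi(d1) = 0.3965622072; exp(-qT) = 1.0000000000; exp(-rT) = 0.9427067692
N(-d2) = 0.6774583547
Rho = -K*T*exp(-rT)*N(-d2) = -11.8300 * 1.0000 * 0.9427067692 * 0.6774583547 = -7.555165

Answer: Rho = -7.555165


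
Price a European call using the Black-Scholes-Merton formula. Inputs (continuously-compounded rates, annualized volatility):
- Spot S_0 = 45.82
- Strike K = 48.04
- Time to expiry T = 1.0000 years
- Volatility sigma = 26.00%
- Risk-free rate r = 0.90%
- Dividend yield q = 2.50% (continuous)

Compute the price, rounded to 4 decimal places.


d1 = (ln(S/K) + (r - q + 0.5*sigma^2) * T) / (sigma * sqrt(T)) = -0.11351277
d2 = d1 - sigma * sqrt(T) = -0.37351277
exp(-rT) = 0.99104038; exp(-qT) = 0.97530991
C = S_0 * exp(-qT) * N(d1) - K * exp(-rT) * N(d2)
N(d1) = 0.45481202; N(d2) = 0.35438342
C = 45.8200 * 0.97530991 * 0.45481202 - 48.0400 * 0.99104038 * 0.35438342 = 3.4529

Answer: Price = 3.4529


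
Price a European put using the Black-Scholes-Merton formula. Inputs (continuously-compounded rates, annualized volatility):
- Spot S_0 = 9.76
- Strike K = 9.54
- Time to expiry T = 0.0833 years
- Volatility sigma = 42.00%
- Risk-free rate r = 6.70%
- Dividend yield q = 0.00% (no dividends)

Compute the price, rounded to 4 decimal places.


Answer: Price = 0.3412

Derivation:
d1 = (ln(S/K) + (r - q + 0.5*sigma^2) * T) / (sigma * sqrt(T)) = 0.29473090
d2 = d1 - sigma * sqrt(T) = 0.17351159
exp(-rT) = 0.99443445; exp(-qT) = 1.00000000
P = K * exp(-rT) * N(-d2) - S_0 * exp(-qT) * N(-d1)
N(-d1) = 0.38409973; N(-d2) = 0.43112466
P = 9.5400 * 0.99443445 * 0.43112466 - 9.7600 * 1.00000000 * 0.38409973 = 0.3412


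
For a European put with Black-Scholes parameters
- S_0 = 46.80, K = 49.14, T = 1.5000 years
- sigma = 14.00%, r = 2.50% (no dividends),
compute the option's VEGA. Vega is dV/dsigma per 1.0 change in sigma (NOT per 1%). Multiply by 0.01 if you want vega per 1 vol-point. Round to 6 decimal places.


Answer: Vega = 22.862076

Derivation:
d1 = 0.0198865664; d2 = -0.1515777156
phi(d1) = 0.3988634022; exp(-qT) = 1.0000000000; exp(-rT) = 0.9631944177
Vega = S * exp(-qT) * phi(d1) * sqrt(T) = 46.8000 * 1.0000000000 * 0.3988634022 * 1.2247448714 = 22.862076


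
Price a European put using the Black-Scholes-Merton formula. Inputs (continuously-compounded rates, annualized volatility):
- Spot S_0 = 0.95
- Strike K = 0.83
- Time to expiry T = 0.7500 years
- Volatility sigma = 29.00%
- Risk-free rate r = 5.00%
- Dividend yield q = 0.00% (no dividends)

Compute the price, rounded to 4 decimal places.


Answer: Price = 0.0318

Derivation:
d1 = (ln(S/K) + (r - q + 0.5*sigma^2) * T) / (sigma * sqrt(T)) = 0.81256589
d2 = d1 - sigma * sqrt(T) = 0.56141852
exp(-rT) = 0.96319442; exp(-qT) = 1.00000000
P = K * exp(-rT) * N(-d2) - S_0 * exp(-qT) * N(-d1)
N(-d1) = 0.20823350; N(-d2) = 0.28725613
P = 0.8300 * 0.96319442 * 0.28725613 - 0.9500 * 1.00000000 * 0.20823350 = 0.0318


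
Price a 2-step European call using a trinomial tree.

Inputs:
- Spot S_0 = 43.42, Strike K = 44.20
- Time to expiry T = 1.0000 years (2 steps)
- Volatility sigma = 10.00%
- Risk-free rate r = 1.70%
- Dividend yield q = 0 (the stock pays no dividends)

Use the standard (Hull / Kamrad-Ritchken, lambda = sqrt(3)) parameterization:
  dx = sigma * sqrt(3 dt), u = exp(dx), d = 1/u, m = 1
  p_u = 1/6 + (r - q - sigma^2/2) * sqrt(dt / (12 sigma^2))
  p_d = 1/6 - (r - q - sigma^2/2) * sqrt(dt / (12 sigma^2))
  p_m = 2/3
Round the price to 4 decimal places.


Answer: Price = V(0,0) = 1.6271

Derivation:
dt = T/N = 0.500000; dx = sigma*sqrt(3*dt) = 0.122474
u = exp(dx) = 1.130290; d = 1/u = 0.884728
p_u = 0.191162, p_m = 0.666667, p_d = 0.142172
Discount per step: exp(-r*dt) = 0.991536
Stock lattice S(k, j) with j the centered position index:
  k=0: S(0,+0) = 43.4200
  k=1: S(1,-1) = 38.4149; S(1,+0) = 43.4200; S(1,+1) = 49.0772
  k=2: S(2,-2) = 33.9868; S(2,-1) = 38.4149; S(2,+0) = 43.4200; S(2,+1) = 49.0772; S(2,+2) = 55.4715
Terminal payoffs V(N, j) = max(S_T - K, 0):
  V(2,-2) = 0.000000; V(2,-1) = 0.000000; V(2,+0) = 0.000000; V(2,+1) = 4.877204; V(2,+2) = 11.271487
Backward induction: V(k, j) = exp(-r*dt) * [p_u * V(k+1, j+1) + p_m * V(k+1, j) + p_d * V(k+1, j-1)]
  V(1,-1) = exp(-r*dt) * [p_u*0.000000 + p_m*0.000000 + p_d*0.000000] = 0.000000
  V(1,+0) = exp(-r*dt) * [p_u*4.877204 + p_m*0.000000 + p_d*0.000000] = 0.924443
  V(1,+1) = exp(-r*dt) * [p_u*11.271487 + p_m*4.877204 + p_d*0.000000] = 5.360387
  V(0,+0) = exp(-r*dt) * [p_u*5.360387 + p_m*0.924443 + p_d*0.000000] = 1.627106


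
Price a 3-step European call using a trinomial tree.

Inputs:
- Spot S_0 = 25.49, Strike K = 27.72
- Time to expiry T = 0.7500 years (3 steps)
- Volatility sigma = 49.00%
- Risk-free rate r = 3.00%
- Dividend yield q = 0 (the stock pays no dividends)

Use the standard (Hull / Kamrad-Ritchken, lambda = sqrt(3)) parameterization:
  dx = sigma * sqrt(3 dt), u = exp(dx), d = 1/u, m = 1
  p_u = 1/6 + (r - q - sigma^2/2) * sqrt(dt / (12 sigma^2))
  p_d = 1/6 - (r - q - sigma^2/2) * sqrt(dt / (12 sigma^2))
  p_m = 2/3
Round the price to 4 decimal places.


Answer: Price = V(0,0) = 3.5726

Derivation:
dt = T/N = 0.250000; dx = sigma*sqrt(3*dt) = 0.424352
u = exp(dx) = 1.528600; d = 1/u = 0.654193
p_u = 0.140141, p_m = 0.666667, p_d = 0.193192
Discount per step: exp(-r*dt) = 0.992528
Stock lattice S(k, j) with j the centered position index:
  k=0: S(0,+0) = 25.4900
  k=1: S(1,-1) = 16.6754; S(1,+0) = 25.4900; S(1,+1) = 38.9640
  k=2: S(2,-2) = 10.9089; S(2,-1) = 16.6754; S(2,+0) = 25.4900; S(2,+1) = 38.9640; S(2,+2) = 59.5604
  k=3: S(3,-3) = 7.1365; S(3,-2) = 10.9089; S(3,-1) = 16.6754; S(3,+0) = 25.4900; S(3,+1) = 38.9640; S(3,+2) = 59.5604; S(3,+3) = 91.0441
Terminal payoffs V(N, j) = max(S_T - K, 0):
  V(3,-3) = 0.000000; V(3,-2) = 0.000000; V(3,-1) = 0.000000; V(3,+0) = 0.000000; V(3,+1) = 11.244020; V(3,+2) = 31.840411; V(3,+3) = 63.324060
Backward induction: V(k, j) = exp(-r*dt) * [p_u * V(k+1, j+1) + p_m * V(k+1, j) + p_d * V(k+1, j-1)]
  V(2,-2) = exp(-r*dt) * [p_u*0.000000 + p_m*0.000000 + p_d*0.000000] = 0.000000
  V(2,-1) = exp(-r*dt) * [p_u*0.000000 + p_m*0.000000 + p_d*0.000000] = 0.000000
  V(2,+0) = exp(-r*dt) * [p_u*11.244020 + p_m*0.000000 + p_d*0.000000] = 1.563974
  V(2,+1) = exp(-r*dt) * [p_u*31.840411 + p_m*11.244020 + p_d*0.000000] = 11.868809
  V(2,+2) = exp(-r*dt) * [p_u*63.324060 + p_m*31.840411 + p_d*11.244020] = 32.032348
  V(1,-1) = exp(-r*dt) * [p_u*1.563974 + p_m*0.000000 + p_d*0.000000] = 0.217539
  V(1,+0) = exp(-r*dt) * [p_u*11.868809 + p_m*1.563974 + p_d*0.000000] = 2.685737
  V(1,+1) = exp(-r*dt) * [p_u*32.032348 + p_m*11.868809 + p_d*1.563974] = 12.608809
  V(0,+0) = exp(-r*dt) * [p_u*12.608809 + p_m*2.685737 + p_d*0.217539] = 3.572633


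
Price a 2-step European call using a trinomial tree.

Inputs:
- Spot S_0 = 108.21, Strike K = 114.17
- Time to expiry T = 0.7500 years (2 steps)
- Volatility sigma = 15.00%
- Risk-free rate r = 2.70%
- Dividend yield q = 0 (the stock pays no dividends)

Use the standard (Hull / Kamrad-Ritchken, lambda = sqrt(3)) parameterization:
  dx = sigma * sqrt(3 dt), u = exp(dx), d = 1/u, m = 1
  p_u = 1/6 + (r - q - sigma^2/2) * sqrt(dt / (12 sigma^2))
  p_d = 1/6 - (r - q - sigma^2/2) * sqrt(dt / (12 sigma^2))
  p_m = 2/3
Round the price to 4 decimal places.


Answer: Price = V(0,0) = 4.2366

Derivation:
dt = T/N = 0.375000; dx = sigma*sqrt(3*dt) = 0.159099
u = exp(dx) = 1.172454; d = 1/u = 0.852912
p_u = 0.185228, p_m = 0.666667, p_d = 0.148105
Discount per step: exp(-r*dt) = 0.989926
Stock lattice S(k, j) with j the centered position index:
  k=0: S(0,+0) = 108.2100
  k=1: S(1,-1) = 92.2936; S(1,+0) = 108.2100; S(1,+1) = 126.8713
  k=2: S(2,-2) = 78.7183; S(2,-1) = 92.2936; S(2,+0) = 108.2100; S(2,+1) = 126.8713; S(2,+2) = 148.7507
Terminal payoffs V(N, j) = max(S_T - K, 0):
  V(2,-2) = 0.000000; V(2,-1) = 0.000000; V(2,+0) = 0.000000; V(2,+1) = 12.701252; V(2,+2) = 34.580713
Backward induction: V(k, j) = exp(-r*dt) * [p_u * V(k+1, j+1) + p_m * V(k+1, j) + p_d * V(k+1, j-1)]
  V(1,-1) = exp(-r*dt) * [p_u*0.000000 + p_m*0.000000 + p_d*0.000000] = 0.000000
  V(1,+0) = exp(-r*dt) * [p_u*12.701252 + p_m*0.000000 + p_d*0.000000] = 2.328930
  V(1,+1) = exp(-r*dt) * [p_u*34.580713 + p_m*12.701252 + p_d*0.000000] = 14.722998
  V(0,+0) = exp(-r*dt) * [p_u*14.722998 + p_m*2.328930 + p_d*0.000000] = 4.236621
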